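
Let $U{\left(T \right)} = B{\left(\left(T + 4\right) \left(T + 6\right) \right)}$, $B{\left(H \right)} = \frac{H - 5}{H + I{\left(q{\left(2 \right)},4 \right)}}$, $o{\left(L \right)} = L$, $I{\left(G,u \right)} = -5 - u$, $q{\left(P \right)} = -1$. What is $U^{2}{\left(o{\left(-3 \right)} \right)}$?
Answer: $\frac{1}{9} \approx 0.11111$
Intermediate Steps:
$B{\left(H \right)} = \frac{-5 + H}{-9 + H}$ ($B{\left(H \right)} = \frac{H - 5}{H - 9} = \frac{-5 + H}{H - 9} = \frac{-5 + H}{-9 + H}$)
$U{\left(T \right)} = \frac{-5 + \left(4 + T\right) \left(6 + T\right)}{-9 + \left(4 + T\right) \left(6 + T\right)}$ ($U{\left(T \right)} = \frac{-5 + \left(T + 4\right) \left(T + 6\right)}{-9 + \left(T + 4\right) \left(T + 6\right)} = \frac{-5 + \left(4 + T\right) \left(6 + T\right)}{-9 + \left(4 + T\right) \left(6 + T\right)}$)
$U^{2}{\left(o{\left(-3 \right)} \right)} = \left(\frac{19 + \left(-3\right)^{2} + 10 \left(-3\right)}{15 + \left(-3\right)^{2} + 10 \left(-3\right)}\right)^{2} = \left(\frac{19 + 9 - 30}{15 + 9 - 30}\right)^{2} = \left(\frac{1}{-6} \left(-2\right)\right)^{2} = \left(\left(- \frac{1}{6}\right) \left(-2\right)\right)^{2} = \left(\frac{1}{3}\right)^{2} = \frac{1}{9}$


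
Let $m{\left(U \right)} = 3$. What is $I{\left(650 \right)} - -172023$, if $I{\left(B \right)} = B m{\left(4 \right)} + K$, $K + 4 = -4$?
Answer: $173965$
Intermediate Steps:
$K = -8$ ($K = -4 - 4 = -8$)
$I{\left(B \right)} = -8 + 3 B$ ($I{\left(B \right)} = B 3 - 8 = 3 B - 8 = -8 + 3 B$)
$I{\left(650 \right)} - -172023 = \left(-8 + 3 \cdot 650\right) - -172023 = \left(-8 + 1950\right) + 172023 = 1942 + 172023 = 173965$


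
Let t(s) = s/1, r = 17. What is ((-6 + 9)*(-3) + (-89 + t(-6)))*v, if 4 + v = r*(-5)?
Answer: 9256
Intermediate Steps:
v = -89 (v = -4 + 17*(-5) = -4 - 85 = -89)
t(s) = s (t(s) = s*1 = s)
((-6 + 9)*(-3) + (-89 + t(-6)))*v = ((-6 + 9)*(-3) + (-89 - 6))*(-89) = (3*(-3) - 95)*(-89) = (-9 - 95)*(-89) = -104*(-89) = 9256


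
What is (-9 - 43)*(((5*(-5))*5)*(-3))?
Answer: -19500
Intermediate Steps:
(-9 - 43)*(((5*(-5))*5)*(-3)) = -52*(-25*5)*(-3) = -(-6500)*(-3) = -52*375 = -19500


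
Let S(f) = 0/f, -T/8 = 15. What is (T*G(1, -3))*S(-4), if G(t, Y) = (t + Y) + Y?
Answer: 0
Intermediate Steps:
G(t, Y) = t + 2*Y (G(t, Y) = (Y + t) + Y = t + 2*Y)
T = -120 (T = -8*15 = -120)
S(f) = 0
(T*G(1, -3))*S(-4) = -120*(1 + 2*(-3))*0 = -120*(1 - 6)*0 = -120*(-5)*0 = 600*0 = 0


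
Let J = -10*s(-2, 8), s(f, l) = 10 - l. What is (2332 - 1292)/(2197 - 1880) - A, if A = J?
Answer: 7380/317 ≈ 23.281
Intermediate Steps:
J = -20 (J = -10*(10 - 1*8) = -10*(10 - 8) = -10*2 = -20)
A = -20
(2332 - 1292)/(2197 - 1880) - A = (2332 - 1292)/(2197 - 1880) - 1*(-20) = 1040/317 + 20 = 7380/317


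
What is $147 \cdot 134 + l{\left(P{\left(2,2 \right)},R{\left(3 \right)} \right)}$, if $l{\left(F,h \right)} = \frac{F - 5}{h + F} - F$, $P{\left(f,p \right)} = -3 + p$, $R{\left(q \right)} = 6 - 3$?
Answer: $19696$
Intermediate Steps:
$R{\left(q \right)} = 3$ ($R{\left(q \right)} = 6 - 3 = 3$)
$l{\left(F,h \right)} = - F + \frac{-5 + F}{F + h}$ ($l{\left(F,h \right)} = \frac{-5 + F}{F + h} - F = - F + \frac{-5 + F}{F + h}$)
$147 \cdot 134 + l{\left(P{\left(2,2 \right)},R{\left(3 \right)} \right)} = 147 \cdot 134 + \frac{-5 + \left(-3 + 2\right) - \left(-3 + 2\right)^{2} - \left(-3 + 2\right) 3}{\left(-3 + 2\right) + 3} = 19698 + \frac{-5 - 1 - \left(-1\right)^{2} - \left(-1\right) 3}{-1 + 3} = 19698 + \frac{-5 - 1 - 1 + 3}{2} = 19698 + \frac{1}{2} \left(-4\right) = 19698 - 2 = 19696$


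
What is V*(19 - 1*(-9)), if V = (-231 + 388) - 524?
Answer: -10276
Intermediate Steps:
V = -367 (V = 157 - 524 = -367)
V*(19 - 1*(-9)) = -367*(19 - 1*(-9)) = -367*(19 + 9) = -367*28 = -10276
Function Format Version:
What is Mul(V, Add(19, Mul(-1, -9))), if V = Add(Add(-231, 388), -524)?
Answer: -10276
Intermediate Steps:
V = -367 (V = Add(157, -524) = -367)
Mul(V, Add(19, Mul(-1, -9))) = Mul(-367, Add(19, Mul(-1, -9))) = Mul(-367, Add(19, 9)) = Mul(-367, 28) = -10276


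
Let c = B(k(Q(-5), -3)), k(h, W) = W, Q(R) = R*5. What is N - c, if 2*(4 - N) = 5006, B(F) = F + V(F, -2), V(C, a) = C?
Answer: -2493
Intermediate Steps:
Q(R) = 5*R
B(F) = 2*F (B(F) = F + F = 2*F)
c = -6 (c = 2*(-3) = -6)
N = -2499 (N = 4 - ½*5006 = 4 - 2503 = -2499)
N - c = -2499 - 1*(-6) = -2499 + 6 = -2493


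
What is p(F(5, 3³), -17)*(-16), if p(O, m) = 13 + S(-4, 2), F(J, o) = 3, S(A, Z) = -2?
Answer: -176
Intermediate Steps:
p(O, m) = 11 (p(O, m) = 13 - 2 = 11)
p(F(5, 3³), -17)*(-16) = 11*(-16) = -176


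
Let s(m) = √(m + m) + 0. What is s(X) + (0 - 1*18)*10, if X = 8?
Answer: -176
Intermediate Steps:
s(m) = √2*√m (s(m) = √(2*m) + 0 = √2*√m + 0 = √2*√m)
s(X) + (0 - 1*18)*10 = √2*√8 + (0 - 1*18)*10 = √2*(2*√2) + (0 - 18)*10 = 4 - 18*10 = 4 - 180 = -176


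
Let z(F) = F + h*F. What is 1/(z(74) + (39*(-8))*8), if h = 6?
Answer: -1/1978 ≈ -0.00050556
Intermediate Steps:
z(F) = 7*F (z(F) = F + 6*F = 7*F)
1/(z(74) + (39*(-8))*8) = 1/(7*74 + (39*(-8))*8) = 1/(518 - 312*8) = 1/(518 - 2496) = 1/(-1978) = -1/1978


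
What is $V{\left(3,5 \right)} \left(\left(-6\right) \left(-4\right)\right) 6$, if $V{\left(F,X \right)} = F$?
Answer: $432$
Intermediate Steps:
$V{\left(3,5 \right)} \left(\left(-6\right) \left(-4\right)\right) 6 = 3 \left(\left(-6\right) \left(-4\right)\right) 6 = 3 \cdot 24 \cdot 6 = 72 \cdot 6 = 432$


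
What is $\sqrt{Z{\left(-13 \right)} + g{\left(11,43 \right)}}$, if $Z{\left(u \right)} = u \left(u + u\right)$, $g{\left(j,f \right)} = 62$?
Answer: $20$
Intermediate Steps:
$Z{\left(u \right)} = 2 u^{2}$ ($Z{\left(u \right)} = u 2 u = 2 u^{2}$)
$\sqrt{Z{\left(-13 \right)} + g{\left(11,43 \right)}} = \sqrt{2 \left(-13\right)^{2} + 62} = \sqrt{2 \cdot 169 + 62} = \sqrt{338 + 62} = \sqrt{400} = 20$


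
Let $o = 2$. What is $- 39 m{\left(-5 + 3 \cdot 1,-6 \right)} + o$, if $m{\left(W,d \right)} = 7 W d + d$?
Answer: $-3040$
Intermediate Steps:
$m{\left(W,d \right)} = d + 7 W d$ ($m{\left(W,d \right)} = 7 W d + d = d + 7 W d$)
$- 39 m{\left(-5 + 3 \cdot 1,-6 \right)} + o = - 39 \left(- 6 \left(1 + 7 \left(-5 + 3 \cdot 1\right)\right)\right) + 2 = - 39 \left(- 6 \left(1 + 7 \left(-5 + 3\right)\right)\right) + 2 = - 39 \left(- 6 \left(1 + 7 \left(-2\right)\right)\right) + 2 = - 39 \left(- 6 \left(1 - 14\right)\right) + 2 = - 39 \left(\left(-6\right) \left(-13\right)\right) + 2 = \left(-39\right) 78 + 2 = -3042 + 2 = -3040$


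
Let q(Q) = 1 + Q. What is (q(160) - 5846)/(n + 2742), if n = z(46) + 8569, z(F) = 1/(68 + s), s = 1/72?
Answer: -27839445/55390039 ≈ -0.50261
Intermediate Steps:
s = 1/72 ≈ 0.013889
z(F) = 72/4897 (z(F) = 1/(68 + 1/72) = 1/(4897/72) = 72/4897)
n = 41962465/4897 (n = 72/4897 + 8569 = 41962465/4897 ≈ 8569.0)
(q(160) - 5846)/(n + 2742) = ((1 + 160) - 5846)/(41962465/4897 + 2742) = (161 - 5846)/(55390039/4897) = -5685*4897/55390039 = -27839445/55390039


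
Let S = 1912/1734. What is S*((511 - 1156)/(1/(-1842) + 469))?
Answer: -378604680/249666233 ≈ -1.5164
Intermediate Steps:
S = 956/867 (S = 1912*(1/1734) = 956/867 ≈ 1.1027)
S*((511 - 1156)/(1/(-1842) + 469)) = 956*((511 - 1156)/(1/(-1842) + 469))/867 = 956*(-645/(-1/1842 + 469))/867 = 956*(-645/863897/1842)/867 = 956*(-645*1842/863897)/867 = (956/867)*(-1188090/863897) = -378604680/249666233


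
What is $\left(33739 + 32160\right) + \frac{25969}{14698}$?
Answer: $\frac{968609471}{14698} \approx 65901.0$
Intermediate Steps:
$\left(33739 + 32160\right) + \frac{25969}{14698} = 65899 + 25969 \cdot \frac{1}{14698} = 65899 + \frac{25969}{14698} = \frac{968609471}{14698}$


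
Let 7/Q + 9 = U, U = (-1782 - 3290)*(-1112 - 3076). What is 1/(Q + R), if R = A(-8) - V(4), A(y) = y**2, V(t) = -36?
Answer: 21241527/2124152707 ≈ 0.010000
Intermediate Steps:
U = 21241536 (U = -5072*(-4188) = 21241536)
R = 100 (R = (-8)**2 - 1*(-36) = 64 + 36 = 100)
Q = 7/21241527 (Q = 7/(-9 + 21241536) = 7/21241527 ≈ 3.2954e-7)
1/(Q + R) = 1/(7/21241527 + 100) = 1/(2124152707/21241527) = 21241527/2124152707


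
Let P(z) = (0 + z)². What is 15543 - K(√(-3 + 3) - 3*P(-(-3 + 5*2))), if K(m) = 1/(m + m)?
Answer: 4569643/294 ≈ 15543.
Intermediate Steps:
P(z) = z²
K(m) = 1/(2*m)
15543 - K(√(-3 + 3) - 3*P(-(-3 + 5*2))) = 15543 - 1/(2*(√(-3 + 3) - 3*(-3 + 5*2)²)) = 15543 - 1/(2*(√0 - 3*(-3 + 10)²)) = 15543 - 1/(2*(0 - 3*(-1*7)²)) = 15543 - 1/(2*(0 - 3*(-7)²)) = 15543 - 1/(2*(0 - 3*49)) = 15543 - 1/(2*(0 - 147)) = 15543 - 1/(2*(-147)) = 15543 - (-1)/(2*147) = 15543 - 1*(-1/294) = 15543 + 1/294 = 4569643/294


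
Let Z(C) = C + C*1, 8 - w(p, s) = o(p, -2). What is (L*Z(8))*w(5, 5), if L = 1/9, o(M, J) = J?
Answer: 160/9 ≈ 17.778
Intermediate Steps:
L = 1/9 ≈ 0.11111
w(p, s) = 10 (w(p, s) = 8 - 1*(-2) = 8 + 2 = 10)
Z(C) = 2*C (Z(C) = C + C = 2*C)
(L*Z(8))*w(5, 5) = ((2*8)/9)*10 = ((1/9)*16)*10 = (16/9)*10 = 160/9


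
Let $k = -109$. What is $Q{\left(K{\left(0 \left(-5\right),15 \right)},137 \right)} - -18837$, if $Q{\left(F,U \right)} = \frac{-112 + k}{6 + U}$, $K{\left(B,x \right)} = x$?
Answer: $\frac{207190}{11} \approx 18835.0$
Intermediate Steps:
$Q{\left(F,U \right)} = - \frac{221}{6 + U}$ ($Q{\left(F,U \right)} = \frac{-112 - 109}{6 + U} = - \frac{221}{6 + U}$)
$Q{\left(K{\left(0 \left(-5\right),15 \right)},137 \right)} - -18837 = - \frac{221}{6 + 137} - -18837 = - \frac{221}{143} + 18837 = \left(-221\right) \frac{1}{143} + 18837 = - \frac{17}{11} + 18837 = \frac{207190}{11}$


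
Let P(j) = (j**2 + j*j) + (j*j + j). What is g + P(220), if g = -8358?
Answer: 137062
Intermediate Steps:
P(j) = j + 3*j**2 (P(j) = (j**2 + j**2) + (j**2 + j) = 2*j**2 + (j + j**2) = j + 3*j**2)
g + P(220) = -8358 + 220*(1 + 3*220) = -8358 + 220*(1 + 660) = -8358 + 220*661 = -8358 + 145420 = 137062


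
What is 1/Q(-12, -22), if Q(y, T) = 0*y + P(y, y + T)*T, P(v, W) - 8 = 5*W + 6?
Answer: 1/3432 ≈ 0.00029138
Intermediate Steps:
P(v, W) = 14 + 5*W (P(v, W) = 8 + (5*W + 6) = 8 + (6 + 5*W) = 14 + 5*W)
Q(y, T) = T*(14 + 5*T + 5*y) (Q(y, T) = 0*y + (14 + 5*(y + T))*T = 0 + (14 + 5*(T + y))*T = 0 + (14 + (5*T + 5*y))*T = 0 + (14 + 5*T + 5*y)*T = 0 + T*(14 + 5*T + 5*y) = T*(14 + 5*T + 5*y))
1/Q(-12, -22) = 1/(-22*(14 + 5*(-22) + 5*(-12))) = 1/(-22*(14 - 110 - 60)) = 1/(-22*(-156)) = 1/3432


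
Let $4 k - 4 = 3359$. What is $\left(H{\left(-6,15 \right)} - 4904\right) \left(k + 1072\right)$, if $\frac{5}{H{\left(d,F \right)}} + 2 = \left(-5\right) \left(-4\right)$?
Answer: $- \frac{675330817}{72} \approx -9.3796 \cdot 10^{6}$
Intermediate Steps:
$k = \frac{3363}{4}$ ($k = 1 + \frac{1}{4} \cdot 3359 = 1 + \frac{3359}{4} = \frac{3363}{4} \approx 840.75$)
$H{\left(d,F \right)} = \frac{5}{18}$ ($H{\left(d,F \right)} = \frac{5}{-2 - -20} = \frac{5}{-2 + 20} = \frac{5}{18}$)
$\left(H{\left(-6,15 \right)} - 4904\right) \left(k + 1072\right) = \left(\frac{5}{18} - 4904\right) \left(\frac{3363}{4} + 1072\right) = \left(- \frac{88267}{18}\right) \frac{7651}{4} = - \frac{675330817}{72}$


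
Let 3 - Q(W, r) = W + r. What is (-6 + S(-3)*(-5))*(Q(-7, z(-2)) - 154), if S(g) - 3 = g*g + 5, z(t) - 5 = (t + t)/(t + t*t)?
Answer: 13377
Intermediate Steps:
z(t) = 5 + 2*t/(t + t²) (z(t) = 5 + (t + t)/(t + t*t) = 5 + (2*t)/(t + t²) = 5 + 2*t/(t + t²))
S(g) = 8 + g² (S(g) = 3 + (g*g + 5) = 3 + (g² + 5) = 3 + (5 + g²) = 8 + g²)
Q(W, r) = 3 - W - r (Q(W, r) = 3 - (W + r) = 3 + (-W - r) = 3 - W - r)
(-6 + S(-3)*(-5))*(Q(-7, z(-2)) - 154) = (-6 + (8 + (-3)²)*(-5))*((3 - 1*(-7) - (7 + 5*(-2))/(1 - 2)) - 154) = (-6 + (8 + 9)*(-5))*((3 + 7 - (7 - 10)/(-1)) - 154) = (-6 + 17*(-5))*((3 + 7 - (-1)*(-3)) - 154) = (-6 - 85)*((3 + 7 - 1*3) - 154) = -91*((3 + 7 - 3) - 154) = -91*(7 - 154) = -91*(-147) = 13377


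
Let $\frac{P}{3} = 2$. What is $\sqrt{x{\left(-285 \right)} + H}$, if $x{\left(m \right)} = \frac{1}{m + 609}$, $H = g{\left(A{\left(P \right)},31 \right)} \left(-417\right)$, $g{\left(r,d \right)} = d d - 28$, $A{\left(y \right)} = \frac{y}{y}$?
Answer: $\frac{i \sqrt{126055763}}{18} \approx 623.75 i$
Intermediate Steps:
$P = 6$ ($P = 3 \cdot 2 = 6$)
$A{\left(y \right)} = 1$
$g{\left(r,d \right)} = -28 + d^{2}$ ($g{\left(r,d \right)} = d^{2} - 28 = -28 + d^{2}$)
$H = -389061$ ($H = \left(-28 + 31^{2}\right) \left(-417\right) = \left(-28 + 961\right) \left(-417\right) = 933 \left(-417\right) = -389061$)
$x{\left(m \right)} = \frac{1}{609 + m}$
$\sqrt{x{\left(-285 \right)} + H} = \sqrt{\frac{1}{609 - 285} - 389061} = \sqrt{\frac{1}{324} - 389061} = \sqrt{- \frac{126055763}{324}} = \frac{i \sqrt{126055763}}{18}$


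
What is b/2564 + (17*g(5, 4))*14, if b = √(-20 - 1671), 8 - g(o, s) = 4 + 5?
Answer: -238 + I*√1691/2564 ≈ -238.0 + 0.016038*I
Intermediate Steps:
g(o, s) = -1 (g(o, s) = 8 - (4 + 5) = 8 - 1*9 = 8 - 9 = -1)
b = I*√1691 (b = √(-1691) = I*√1691 ≈ 41.122*I)
b/2564 + (17*g(5, 4))*14 = (I*√1691)/2564 + (17*(-1))*14 = (I*√1691)*(1/2564) - 17*14 = I*√1691/2564 - 238 = -238 + I*√1691/2564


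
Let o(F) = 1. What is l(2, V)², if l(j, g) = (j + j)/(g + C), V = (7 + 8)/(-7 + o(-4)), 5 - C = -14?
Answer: 64/1089 ≈ 0.058770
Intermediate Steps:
C = 19 (C = 5 - 1*(-14) = 5 + 14 = 19)
V = -5/2 (V = (7 + 8)/(-7 + 1) = 15/(-6) = 15*(-⅙) = -5/2 ≈ -2.5000)
l(j, g) = 2*j/(19 + g) (l(j, g) = (j + j)/(g + 19) = (2*j)/(19 + g) = 2*j/(19 + g))
l(2, V)² = (2*2/(19 - 5/2))² = (2*2/(33/2))² = (2*2*(2/33))² = (8/33)² = 64/1089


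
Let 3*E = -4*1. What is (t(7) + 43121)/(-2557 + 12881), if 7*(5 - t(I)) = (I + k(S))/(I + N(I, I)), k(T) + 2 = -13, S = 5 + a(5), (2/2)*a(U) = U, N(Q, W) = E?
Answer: 2566009/614278 ≈ 4.1773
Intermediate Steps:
E = -4/3 (E = (-4*1)/3 = (⅓)*(-4) = -4/3 ≈ -1.3333)
N(Q, W) = -4/3
a(U) = U
S = 10 (S = 5 + 5 = 10)
k(T) = -15 (k(T) = -2 - 13 = -15)
t(I) = 5 - (-15 + I)/(7*(-4/3 + I)) (t(I) = 5 - (I - 15)/(7*(I - 4/3)) = 5 - (-15 + I)/(7*(-4/3 + I)))
(t(7) + 43121)/(-2557 + 12881) = ((-95 + 102*7)/(7*(-4 + 3*7)) + 43121)/(-2557 + 12881) = ((-95 + 714)/(7*(-4 + 21)) + 43121)/10324 = ((⅐)*619/17 + 43121)*(1/10324) = ((⅐)*(1/17)*619 + 43121)*(1/10324) = (619/119 + 43121)*(1/10324) = (5132018/119)*(1/10324) = 2566009/614278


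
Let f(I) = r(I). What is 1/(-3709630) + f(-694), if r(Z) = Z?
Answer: -2574483221/3709630 ≈ -694.00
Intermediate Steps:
f(I) = I
1/(-3709630) + f(-694) = 1/(-3709630) - 694 = -1/3709630 - 694 = -2574483221/3709630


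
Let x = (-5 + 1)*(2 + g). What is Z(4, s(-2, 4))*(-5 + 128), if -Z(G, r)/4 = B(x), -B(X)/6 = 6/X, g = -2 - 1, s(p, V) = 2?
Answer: 4428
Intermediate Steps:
g = -3
x = 4 (x = (-5 + 1)*(2 - 3) = -4*(-1) = 4)
B(X) = -36/X
Z(G, r) = 36 (Z(G, r) = -(-144)/4 = -4*(-9) = 36)
Z(4, s(-2, 4))*(-5 + 128) = 36*(-5 + 128) = 36*123 = 4428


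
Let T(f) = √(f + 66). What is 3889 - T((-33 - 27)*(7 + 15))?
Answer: 3889 - I*√1254 ≈ 3889.0 - 35.412*I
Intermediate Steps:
T(f) = √(66 + f)
3889 - T((-33 - 27)*(7 + 15)) = 3889 - √(66 + (-33 - 27)*(7 + 15)) = 3889 - √(66 - 60*22) = 3889 - √(66 - 1320) = 3889 - √(-1254) = 3889 - I*√1254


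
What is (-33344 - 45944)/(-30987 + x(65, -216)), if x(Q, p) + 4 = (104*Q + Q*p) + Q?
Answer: 39644/19103 ≈ 2.0753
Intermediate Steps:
x(Q, p) = -4 + 105*Q + Q*p (x(Q, p) = -4 + ((104*Q + Q*p) + Q) = -4 + (105*Q + Q*p) = -4 + 105*Q + Q*p)
(-33344 - 45944)/(-30987 + x(65, -216)) = (-33344 - 45944)/(-30987 + (-4 + 105*65 + 65*(-216))) = -79288/(-30987 + (-4 + 6825 - 14040)) = -79288/(-30987 - 7219) = -79288/(-38206) = -79288*(-1/38206) = 39644/19103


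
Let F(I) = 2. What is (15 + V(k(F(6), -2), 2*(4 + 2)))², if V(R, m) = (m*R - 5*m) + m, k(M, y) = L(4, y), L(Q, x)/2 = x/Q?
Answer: 2025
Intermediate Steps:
L(Q, x) = 2*x/Q (L(Q, x) = 2*(x/Q) = 2*x/Q)
k(M, y) = y/2 (k(M, y) = 2*y/4 = 2*y*(¼) = y/2)
V(R, m) = -4*m + R*m (V(R, m) = (R*m - 5*m) + m = (-5*m + R*m) + m = -4*m + R*m)
(15 + V(k(F(6), -2), 2*(4 + 2)))² = (15 + (2*(4 + 2))*(-4 + (½)*(-2)))² = (15 + (2*6)*(-4 - 1))² = (15 + 12*(-5))² = (15 - 60)² = (-45)² = 2025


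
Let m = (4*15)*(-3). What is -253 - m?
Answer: -73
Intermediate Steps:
m = -180 (m = 60*(-3) = -180)
-253 - m = -253 - 1*(-180) = -253 + 180 = -73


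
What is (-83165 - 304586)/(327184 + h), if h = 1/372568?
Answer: -144463614568/121898288513 ≈ -1.1851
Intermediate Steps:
h = 1/372568 ≈ 2.6841e-6
(-83165 - 304586)/(327184 + h) = (-83165 - 304586)/(327184 + 1/372568) = -387751/121898288513/372568 = -387751*372568/121898288513 = -144463614568/121898288513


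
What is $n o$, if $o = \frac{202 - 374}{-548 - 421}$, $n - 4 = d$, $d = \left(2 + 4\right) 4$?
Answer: $\frac{4816}{969} \approx 4.9701$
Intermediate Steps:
$d = 24$ ($d = 6 \cdot 4 = 24$)
$n = 28$ ($n = 4 + 24 = 28$)
$o = \frac{172}{969}$ ($o = - \frac{172}{-969} = \left(-172\right) \left(- \frac{1}{969}\right) = \frac{172}{969} \approx 0.1775$)
$n o = 28 \cdot \frac{172}{969} = \frac{4816}{969}$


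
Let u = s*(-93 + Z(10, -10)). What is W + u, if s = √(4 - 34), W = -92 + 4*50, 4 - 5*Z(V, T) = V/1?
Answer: 108 - 471*I*√30/5 ≈ 108.0 - 515.96*I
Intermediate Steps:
Z(V, T) = ⅘ - V/5 (Z(V, T) = ⅘ - V/(5*1) = ⅘ - V/5)
W = 108 (W = -92 + 200 = 108)
s = I*√30 (s = √(-30) = I*√30 ≈ 5.4772*I)
u = -471*I*√30/5 (u = (I*√30)*(-93 + (⅘ - ⅕*10)) = (I*√30)*(-93 + (⅘ - 2)) = (I*√30)*(-93 - 6/5) = (I*√30)*(-471/5) = -471*I*√30/5 ≈ -515.96*I)
W + u = 108 - 471*I*√30/5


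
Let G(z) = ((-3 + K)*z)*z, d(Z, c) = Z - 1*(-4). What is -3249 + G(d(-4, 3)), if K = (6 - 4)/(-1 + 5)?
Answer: -3249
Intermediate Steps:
d(Z, c) = 4 + Z (d(Z, c) = Z + 4 = 4 + Z)
K = ½ (K = 2/4 = 2*(¼) = ½ ≈ 0.50000)
G(z) = -5*z²/2 (G(z) = ((-3 + ½)*z)*z = (-5*z/2)*z = -5*z²/2)
-3249 + G(d(-4, 3)) = -3249 - 5*(4 - 4)²/2 = -3249 - 5/2*0² = -3249 - 5/2*0 = -3249 + 0 = -3249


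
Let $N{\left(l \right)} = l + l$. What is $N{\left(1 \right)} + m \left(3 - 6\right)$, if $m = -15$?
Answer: $47$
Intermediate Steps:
$N{\left(l \right)} = 2 l$
$N{\left(1 \right)} + m \left(3 - 6\right) = 2 \cdot 1 - 15 \left(3 - 6\right) = 2 - 15 \left(3 - 6\right) = 2 - -45 = 2 + 45 = 47$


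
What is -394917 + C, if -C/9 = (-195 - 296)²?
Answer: -2564646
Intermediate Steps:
C = -2169729 (C = -9*(-195 - 296)² = -9*(-491)² = -9*241081 = -2169729)
-394917 + C = -394917 - 2169729 = -2564646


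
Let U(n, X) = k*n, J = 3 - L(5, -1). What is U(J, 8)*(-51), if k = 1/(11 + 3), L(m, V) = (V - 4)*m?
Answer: -102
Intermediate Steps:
L(m, V) = m*(-4 + V) (L(m, V) = (-4 + V)*m = m*(-4 + V))
J = 28 (J = 3 - 5*(-4 - 1) = 3 - 5*(-5) = 3 - 1*(-25) = 3 + 25 = 28)
k = 1/14 ≈ 0.071429
U(n, X) = n/14
U(J, 8)*(-51) = ((1/14)*28)*(-51) = 2*(-51) = -102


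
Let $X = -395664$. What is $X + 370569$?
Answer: $-25095$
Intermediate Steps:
$X + 370569 = -395664 + 370569 = -25095$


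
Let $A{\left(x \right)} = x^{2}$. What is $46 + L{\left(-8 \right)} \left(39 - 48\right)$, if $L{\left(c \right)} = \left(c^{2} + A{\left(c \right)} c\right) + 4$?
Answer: $4042$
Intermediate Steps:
$L{\left(c \right)} = 4 + c^{2} + c^{3}$ ($L{\left(c \right)} = \left(c^{2} + c^{2} c\right) + 4 = \left(c^{2} + c^{3}\right) + 4 = 4 + c^{2} + c^{3}$)
$46 + L{\left(-8 \right)} \left(39 - 48\right) = 46 + \left(4 + \left(-8\right)^{2} + \left(-8\right)^{3}\right) \left(39 - 48\right) = 46 + \left(4 + 64 - 512\right) \left(39 - 48\right) = 46 - -3996 = 46 + 3996 = 4042$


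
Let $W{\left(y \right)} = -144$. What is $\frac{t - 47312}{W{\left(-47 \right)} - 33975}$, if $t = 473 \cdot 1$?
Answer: $\frac{15613}{11373} \approx 1.3728$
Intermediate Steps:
$t = 473$
$\frac{t - 47312}{W{\left(-47 \right)} - 33975} = \frac{473 - 47312}{-144 - 33975} = - \frac{46839}{-34119} = \left(-46839\right) \left(- \frac{1}{34119}\right) = \frac{15613}{11373}$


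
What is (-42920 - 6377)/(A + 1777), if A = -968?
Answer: -49297/809 ≈ -60.936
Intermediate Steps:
(-42920 - 6377)/(A + 1777) = (-42920 - 6377)/(-968 + 1777) = -49297/809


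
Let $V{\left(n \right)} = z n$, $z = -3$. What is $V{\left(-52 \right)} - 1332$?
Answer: $-1176$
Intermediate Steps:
$V{\left(n \right)} = - 3 n$
$V{\left(-52 \right)} - 1332 = \left(-3\right) \left(-52\right) - 1332 = 156 - 1332 = -1176$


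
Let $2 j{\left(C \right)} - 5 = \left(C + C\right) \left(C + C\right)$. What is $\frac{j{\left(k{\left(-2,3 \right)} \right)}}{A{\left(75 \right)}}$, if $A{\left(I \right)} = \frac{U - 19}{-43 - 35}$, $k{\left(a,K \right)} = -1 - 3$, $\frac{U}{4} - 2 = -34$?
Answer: $\frac{897}{49} \approx 18.306$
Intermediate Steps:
$U = -128$ ($U = 8 + 4 \left(-34\right) = 8 - 136 = -128$)
$k{\left(a,K \right)} = -4$
$A{\left(I \right)} = \frac{49}{26}$ ($A{\left(I \right)} = \frac{-128 - 19}{-43 - 35} = - \frac{147}{-78} = \left(-147\right) \left(- \frac{1}{78}\right) = \frac{49}{26}$)
$j{\left(C \right)} = \frac{5}{2} + 2 C^{2}$ ($j{\left(C \right)} = \frac{5}{2} + \frac{\left(C + C\right) \left(C + C\right)}{2} = \frac{5}{2} + \frac{2 C 2 C}{2} = \frac{5}{2} + \frac{4 C^{2}}{2} = \frac{5}{2} + 2 C^{2}$)
$\frac{j{\left(k{\left(-2,3 \right)} \right)}}{A{\left(75 \right)}} = \frac{\frac{5}{2} + 2 \left(-4\right)^{2}}{\frac{49}{26}} = \left(\frac{5}{2} + 2 \cdot 16\right) \frac{26}{49} = \left(\frac{5}{2} + 32\right) \frac{26}{49} = \frac{69}{2} \cdot \frac{26}{49} = \frac{897}{49}$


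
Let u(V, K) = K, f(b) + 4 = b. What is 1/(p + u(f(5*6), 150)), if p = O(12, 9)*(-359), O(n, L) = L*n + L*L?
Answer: -1/67701 ≈ -1.4771e-5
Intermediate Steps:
f(b) = -4 + b
O(n, L) = L² + L*n (O(n, L) = L*n + L² = L² + L*n)
p = -67851 (p = (9*(9 + 12))*(-359) = (9*21)*(-359) = 189*(-359) = -67851)
1/(p + u(f(5*6), 150)) = 1/(-67851 + 150) = 1/(-67701) = -1/67701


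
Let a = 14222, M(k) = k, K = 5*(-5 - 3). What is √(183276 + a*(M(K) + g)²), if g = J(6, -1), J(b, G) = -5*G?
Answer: √17605226 ≈ 4195.9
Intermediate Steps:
K = -40 (K = 5*(-8) = -40)
g = 5 (g = -5*(-1) = 5)
√(183276 + a*(M(K) + g)²) = √(183276 + 14222*(-40 + 5)²) = √(183276 + 14222*(-35)²) = √(183276 + 14222*1225) = √(183276 + 17421950) = √17605226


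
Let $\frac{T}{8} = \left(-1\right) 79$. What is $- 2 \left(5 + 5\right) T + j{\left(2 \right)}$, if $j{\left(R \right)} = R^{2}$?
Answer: $12644$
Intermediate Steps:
$T = -632$ ($T = 8 \left(\left(-1\right) 79\right) = 8 \left(-79\right) = -632$)
$- 2 \left(5 + 5\right) T + j{\left(2 \right)} = - 2 \left(5 + 5\right) \left(-632\right) + 2^{2} = \left(-2\right) 10 \left(-632\right) + 4 = \left(-20\right) \left(-632\right) + 4 = 12640 + 4 = 12644$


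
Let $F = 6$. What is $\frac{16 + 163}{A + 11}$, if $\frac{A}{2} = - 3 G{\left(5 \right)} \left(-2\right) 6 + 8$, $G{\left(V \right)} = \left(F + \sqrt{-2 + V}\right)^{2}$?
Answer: $\frac{6265}{71577} - \frac{5728 \sqrt{3}}{214731} \approx 0.041325$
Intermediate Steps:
$G{\left(V \right)} = \left(6 + \sqrt{-2 + V}\right)^{2}$
$A = 16 + 72 \left(6 + \sqrt{3}\right)^{2}$ ($A = 2 \left(- 3 \left(6 + \sqrt{-2 + 5}\right)^{2} \left(-2\right) 6 + 8\right) = 2 \left(- 3 \left(6 + \sqrt{3}\right)^{2} \left(-2\right) 6 + 8\right) = 2 \left(- 3 \left(- 2 \left(6 + \sqrt{3}\right)^{2}\right) 6 + 8\right) = 2 \left(6 \left(6 + \sqrt{3}\right)^{2} \cdot 6 + 8\right) = 2 \left(36 \left(6 + \sqrt{3}\right)^{2} + 8\right) = 2 \left(8 + 36 \left(6 + \sqrt{3}\right)^{2}\right) = 16 + 72 \left(6 + \sqrt{3}\right)^{2} \approx 4320.5$)
$\frac{16 + 163}{A + 11} = \frac{16 + 163}{\left(2824 + 864 \sqrt{3}\right) + 11} = \frac{179}{2835 + 864 \sqrt{3}}$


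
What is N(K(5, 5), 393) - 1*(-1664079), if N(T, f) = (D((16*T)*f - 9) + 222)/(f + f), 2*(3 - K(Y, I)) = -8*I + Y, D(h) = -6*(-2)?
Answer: 217994388/131 ≈ 1.6641e+6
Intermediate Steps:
D(h) = 12
K(Y, I) = 3 + 4*I - Y/2 (K(Y, I) = 3 - (-8*I + Y)/2 = 3 - (Y - 8*I)/2 = 3 + (4*I - Y/2) = 3 + 4*I - Y/2)
N(T, f) = 117/f (N(T, f) = (12 + 222)/(f + f) = 234/((2*f)) = 234*(1/(2*f)) = 117/f)
N(K(5, 5), 393) - 1*(-1664079) = 117/393 - 1*(-1664079) = 117*(1/393) + 1664079 = 39/131 + 1664079 = 217994388/131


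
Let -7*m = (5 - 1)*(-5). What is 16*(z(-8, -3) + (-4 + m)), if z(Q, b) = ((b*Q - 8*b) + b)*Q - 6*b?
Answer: -38432/7 ≈ -5490.3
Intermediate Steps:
m = 20/7 (m = -(5 - 1)*(-5)/7 = -4*(-5)/7 = -⅐*(-20) = 20/7 ≈ 2.8571)
z(Q, b) = -6*b + Q*(-7*b + Q*b) (z(Q, b) = ((Q*b - 8*b) + b)*Q - 6*b = ((-8*b + Q*b) + b)*Q - 6*b = (-7*b + Q*b)*Q - 6*b = Q*(-7*b + Q*b) - 6*b = -6*b + Q*(-7*b + Q*b))
16*(z(-8, -3) + (-4 + m)) = 16*(-3*(-6 + (-8)² - 7*(-8)) + (-4 + 20/7)) = 16*(-3*(-6 + 64 + 56) - 8/7) = 16*(-3*114 - 8/7) = 16*(-342 - 8/7) = 16*(-2402/7) = -38432/7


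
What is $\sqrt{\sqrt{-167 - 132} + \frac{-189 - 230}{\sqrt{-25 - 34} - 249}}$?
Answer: $\sqrt{\frac{419 + \sqrt{17641} + 249 i \sqrt{299}}{249 - i \sqrt{59}}} \approx 3.0908 + 2.8057 i$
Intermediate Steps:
$\sqrt{\sqrt{-167 - 132} + \frac{-189 - 230}{\sqrt{-25 - 34} - 249}} = \sqrt{\sqrt{-299} - \frac{419}{\sqrt{-59} - 249}} = \sqrt{i \sqrt{299} - \frac{419}{i \sqrt{59} - 249}} = \sqrt{i \sqrt{299} - \frac{419}{-249 + i \sqrt{59}}} = \sqrt{- \frac{419}{-249 + i \sqrt{59}} + i \sqrt{299}}$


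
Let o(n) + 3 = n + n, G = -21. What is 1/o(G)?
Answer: -1/45 ≈ -0.022222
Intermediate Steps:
o(n) = -3 + 2*n (o(n) = -3 + (n + n) = -3 + 2*n)
1/o(G) = 1/(-3 + 2*(-21)) = 1/(-3 - 42) = 1/(-45) = -1/45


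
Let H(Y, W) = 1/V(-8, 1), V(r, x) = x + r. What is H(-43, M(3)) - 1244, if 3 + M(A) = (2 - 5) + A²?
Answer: -8709/7 ≈ -1244.1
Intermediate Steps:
V(r, x) = r + x
M(A) = -6 + A² (M(A) = -3 + ((2 - 5) + A²) = -3 + (-3 + A²) = -6 + A²)
H(Y, W) = -⅐ (H(Y, W) = 1/(-8 + 1) = 1/(-7) = -⅐)
H(-43, M(3)) - 1244 = -⅐ - 1244 = -8709/7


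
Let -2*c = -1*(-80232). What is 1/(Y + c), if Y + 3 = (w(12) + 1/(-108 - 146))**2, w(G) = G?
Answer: -64516/2579033195 ≈ -2.5016e-5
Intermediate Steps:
Y = 9090661/64516 (Y = -3 + (12 + 1/(-108 - 146))**2 = -3 + (12 + 1/(-254))**2 = -3 + (12 - 1/254)**2 = -3 + (3047/254)**2 = -3 + 9284209/64516 = 9090661/64516 ≈ 140.91)
c = -40116 (c = -(-1)*(-80232)/2 = -1/2*80232 = -40116)
1/(Y + c) = 1/(9090661/64516 - 40116) = 1/(-2579033195/64516) = -64516/2579033195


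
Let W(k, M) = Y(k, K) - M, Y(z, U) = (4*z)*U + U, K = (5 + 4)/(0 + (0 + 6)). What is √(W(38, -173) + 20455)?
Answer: 9*√1030/2 ≈ 144.42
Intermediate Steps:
K = 3/2 (K = 9/(0 + 6) = 9/6 = 9*(⅙) = 3/2 ≈ 1.5000)
Y(z, U) = U + 4*U*z (Y(z, U) = 4*U*z + U = U + 4*U*z)
W(k, M) = 3/2 - M + 6*k (W(k, M) = 3*(1 + 4*k)/2 - M = (3/2 + 6*k) - M = 3/2 - M + 6*k)
√(W(38, -173) + 20455) = √((3/2 - 1*(-173) + 6*38) + 20455) = √((3/2 + 173 + 228) + 20455) = √(805/2 + 20455) = √(41715/2) = 9*√1030/2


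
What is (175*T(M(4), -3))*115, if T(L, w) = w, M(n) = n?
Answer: -60375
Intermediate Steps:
(175*T(M(4), -3))*115 = (175*(-3))*115 = -525*115 = -60375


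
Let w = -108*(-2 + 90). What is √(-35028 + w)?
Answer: 6*I*√1237 ≈ 211.03*I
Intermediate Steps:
w = -9504 (w = -108*88 = -9504)
√(-35028 + w) = √(-35028 - 9504) = √(-44532) = 6*I*√1237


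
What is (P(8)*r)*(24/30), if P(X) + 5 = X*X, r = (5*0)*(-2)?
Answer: 0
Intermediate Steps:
r = 0 (r = 0*(-2) = 0)
P(X) = -5 + X² (P(X) = -5 + X*X = -5 + X²)
(P(8)*r)*(24/30) = ((-5 + 8²)*0)*(24/30) = ((-5 + 64)*0)*(24*(1/30)) = (59*0)*(⅘) = 0*(⅘) = 0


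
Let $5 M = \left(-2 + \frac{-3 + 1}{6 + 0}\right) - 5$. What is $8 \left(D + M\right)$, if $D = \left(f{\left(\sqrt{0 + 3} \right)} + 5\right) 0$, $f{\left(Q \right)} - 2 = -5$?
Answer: $- \frac{176}{15} \approx -11.733$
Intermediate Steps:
$f{\left(Q \right)} = -3$ ($f{\left(Q \right)} = 2 - 5 = -3$)
$D = 0$ ($D = \left(-3 + 5\right) 0 = 2 \cdot 0 = 0$)
$M = - \frac{22}{15}$ ($M = \frac{\left(-2 + \frac{-3 + 1}{6 + 0}\right) - 5}{5} = \frac{\left(-2 - \frac{2}{6}\right) - 5}{5} = \frac{\left(-2 - \frac{1}{3}\right) - 5}{5} = \frac{- \frac{7}{3} - 5}{5} = \frac{1}{5} \left(- \frac{22}{3}\right) = - \frac{22}{15} \approx -1.4667$)
$8 \left(D + M\right) = 8 \left(0 - \frac{22}{15}\right) = 8 \left(- \frac{22}{15}\right) = - \frac{176}{15}$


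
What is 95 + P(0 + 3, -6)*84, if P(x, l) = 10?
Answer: 935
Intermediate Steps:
95 + P(0 + 3, -6)*84 = 95 + 10*84 = 95 + 840 = 935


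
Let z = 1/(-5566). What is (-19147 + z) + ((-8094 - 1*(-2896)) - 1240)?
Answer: -142406111/5566 ≈ -25585.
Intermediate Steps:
z = -1/5566 ≈ -0.00017966
(-19147 + z) + ((-8094 - 1*(-2896)) - 1240) = (-19147 - 1/5566) + ((-8094 - 1*(-2896)) - 1240) = -106572203/5566 + ((-8094 + 2896) - 1240) = -106572203/5566 + (-5198 - 1240) = -106572203/5566 - 6438 = -142406111/5566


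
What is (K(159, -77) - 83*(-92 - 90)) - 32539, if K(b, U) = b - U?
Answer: -17197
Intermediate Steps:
(K(159, -77) - 83*(-92 - 90)) - 32539 = ((159 - 1*(-77)) - 83*(-92 - 90)) - 32539 = ((159 + 77) - 83*(-182)) - 32539 = (236 + 15106) - 32539 = 15342 - 32539 = -17197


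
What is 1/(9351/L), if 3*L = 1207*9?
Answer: 1207/3117 ≈ 0.38723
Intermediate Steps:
L = 3621 (L = (1207*9)/3 = (⅓)*10863 = 3621)
1/(9351/L) = 1/(9351/3621) = 1/(9351*(1/3621)) = 1/(3117/1207) = 1207/3117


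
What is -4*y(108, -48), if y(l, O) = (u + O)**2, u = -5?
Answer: -11236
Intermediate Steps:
y(l, O) = (-5 + O)**2
-4*y(108, -48) = -4*(-5 - 48)**2 = -4*(-53)**2 = -4*2809 = -11236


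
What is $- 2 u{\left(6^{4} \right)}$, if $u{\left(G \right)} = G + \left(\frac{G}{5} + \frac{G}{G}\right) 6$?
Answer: $- \frac{28572}{5} \approx -5714.4$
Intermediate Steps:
$u{\left(G \right)} = 6 + \frac{11 G}{5}$ ($u{\left(G \right)} = G + \left(G \frac{1}{5} + 1\right) 6 = G + \left(\frac{G}{5} + 1\right) 6 = G + \left(1 + \frac{G}{5}\right) 6 = G + \left(6 + \frac{6 G}{5}\right) = 6 + \frac{11 G}{5}$)
$- 2 u{\left(6^{4} \right)} = - 2 \left(6 + \frac{11 \cdot 6^{4}}{5}\right) = - 2 \left(6 + \frac{11}{5} \cdot 1296\right) = - 2 \left(6 + \frac{14256}{5}\right) = \left(-2\right) \frac{14286}{5} = - \frac{28572}{5}$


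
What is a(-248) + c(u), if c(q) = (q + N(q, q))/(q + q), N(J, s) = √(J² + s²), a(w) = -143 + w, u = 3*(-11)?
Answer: -781/2 - √2/2 ≈ -391.21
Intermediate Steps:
u = -33
c(q) = (q + √2*√(q²))/(2*q) (c(q) = (q + √(q² + q²))/(q + q) = (q + √(2*q²))/((2*q)) = (q + √2*√(q²))*(1/(2*q)) = (q + √2*√(q²))/(2*q))
a(-248) + c(u) = (-143 - 248) + (½)*(-33 + √2*√((-33)²))/(-33) = -391 + (½)*(-1/33)*(-33 + √2*√1089) = -391 + (½)*(-1/33)*(-33 + √2*33) = -391 + (½)*(-1/33)*(-33 + 33*√2) = -391 + (½ - √2/2) = -781/2 - √2/2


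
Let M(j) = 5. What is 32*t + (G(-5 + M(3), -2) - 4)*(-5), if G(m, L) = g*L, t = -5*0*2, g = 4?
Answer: 60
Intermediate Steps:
t = 0 (t = 0*2 = 0)
G(m, L) = 4*L
32*t + (G(-5 + M(3), -2) - 4)*(-5) = 32*0 + (4*(-2) - 4)*(-5) = 0 + (-8 - 4)*(-5) = 0 - 12*(-5) = 0 + 60 = 60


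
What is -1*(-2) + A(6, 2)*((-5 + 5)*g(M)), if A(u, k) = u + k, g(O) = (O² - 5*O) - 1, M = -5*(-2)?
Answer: 2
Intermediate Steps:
M = 10
g(O) = -1 + O² - 5*O
A(u, k) = k + u
-1*(-2) + A(6, 2)*((-5 + 5)*g(M)) = -1*(-2) + (2 + 6)*((-5 + 5)*(-1 + 10² - 5*10)) = 2 + 8*(0*(-1 + 100 - 50)) = 2 + 8*(0*49) = 2 + 8*0 = 2 + 0 = 2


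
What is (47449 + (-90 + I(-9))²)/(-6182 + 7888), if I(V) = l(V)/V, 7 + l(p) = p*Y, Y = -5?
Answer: 4562473/138186 ≈ 33.017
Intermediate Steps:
l(p) = -7 - 5*p (l(p) = -7 + p*(-5) = -7 - 5*p)
I(V) = (-7 - 5*V)/V
(47449 + (-90 + I(-9))²)/(-6182 + 7888) = (47449 + (-90 + (-5 - 7/(-9)))²)/(-6182 + 7888) = (47449 + (-90 + (-5 - 7*(-⅑)))²)/1706 = (47449 + (-90 + (-5 + 7/9))²)*(1/1706) = (47449 + (-90 - 38/9)²)*(1/1706) = (47449 + (-848/9)²)*(1/1706) = (47449 + 719104/81)*(1/1706) = (4562473/81)*(1/1706) = 4562473/138186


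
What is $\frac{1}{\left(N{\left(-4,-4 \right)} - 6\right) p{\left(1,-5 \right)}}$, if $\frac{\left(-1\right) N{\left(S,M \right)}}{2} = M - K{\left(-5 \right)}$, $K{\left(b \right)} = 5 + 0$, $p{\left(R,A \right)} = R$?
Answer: $\frac{1}{12} \approx 0.083333$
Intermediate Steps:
$K{\left(b \right)} = 5$
$N{\left(S,M \right)} = 10 - 2 M$ ($N{\left(S,M \right)} = - 2 \left(M - 5\right) = - 2 \left(-5 + M\right) = 10 - 2 M$)
$\frac{1}{\left(N{\left(-4,-4 \right)} - 6\right) p{\left(1,-5 \right)}} = \frac{1}{\left(\left(10 - -8\right) - 6\right) 1} = \frac{1}{\left(\left(10 + 8\right) - 6\right) 1} = \frac{1}{\left(18 - 6\right) 1} = \frac{1}{12 \cdot 1} = \frac{1}{12}$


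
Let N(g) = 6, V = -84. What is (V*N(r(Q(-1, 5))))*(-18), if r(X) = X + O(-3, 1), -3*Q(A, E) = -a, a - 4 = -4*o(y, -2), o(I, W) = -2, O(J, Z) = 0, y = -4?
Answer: 9072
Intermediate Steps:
a = 12 (a = 4 - 4*(-2) = 4 + 8 = 12)
Q(A, E) = 4 (Q(A, E) = -(-1)*12/3 = -⅓*(-12) = 4)
r(X) = X (r(X) = X + 0 = X)
(V*N(r(Q(-1, 5))))*(-18) = -84*6*(-18) = -504*(-18) = 9072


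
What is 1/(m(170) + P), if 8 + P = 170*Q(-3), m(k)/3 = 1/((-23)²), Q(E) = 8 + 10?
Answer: 529/1614511 ≈ 0.00032765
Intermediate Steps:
Q(E) = 18
m(k) = 3/529 (m(k) = 3/((-23)²) = 3/529)
P = 3052 (P = -8 + 170*18 = -8 + 3060 = 3052)
1/(m(170) + P) = 1/(3/529 + 3052) = 1/(1614511/529) = 529/1614511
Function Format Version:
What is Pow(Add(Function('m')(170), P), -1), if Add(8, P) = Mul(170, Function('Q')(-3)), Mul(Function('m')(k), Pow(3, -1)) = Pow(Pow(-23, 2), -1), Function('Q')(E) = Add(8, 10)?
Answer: Rational(529, 1614511) ≈ 0.00032765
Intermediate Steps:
Function('Q')(E) = 18
Function('m')(k) = Rational(3, 529) (Function('m')(k) = Mul(3, Pow(Pow(-23, 2), -1)) = Mul(3, Pow(529, -1)) = Mul(3, Rational(1, 529)) = Rational(3, 529))
P = 3052 (P = Add(-8, Mul(170, 18)) = Add(-8, 3060) = 3052)
Pow(Add(Function('m')(170), P), -1) = Pow(Add(Rational(3, 529), 3052), -1) = Pow(Rational(1614511, 529), -1) = Rational(529, 1614511)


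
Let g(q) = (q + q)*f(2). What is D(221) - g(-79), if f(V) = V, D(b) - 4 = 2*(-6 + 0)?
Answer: 308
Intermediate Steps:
D(b) = -8 (D(b) = 4 + 2*(-6 + 0) = 4 + 2*(-6) = 4 - 12 = -8)
g(q) = 4*q (g(q) = (q + q)*2 = (2*q)*2 = 4*q)
D(221) - g(-79) = -8 - 4*(-79) = -8 - 1*(-316) = -8 + 316 = 308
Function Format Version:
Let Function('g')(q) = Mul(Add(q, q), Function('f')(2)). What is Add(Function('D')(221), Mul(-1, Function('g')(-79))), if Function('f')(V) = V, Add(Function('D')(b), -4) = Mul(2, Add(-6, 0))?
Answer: 308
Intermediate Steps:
Function('D')(b) = -8 (Function('D')(b) = Add(4, Mul(2, Add(-6, 0))) = Add(4, Mul(2, -6)) = Add(4, -12) = -8)
Function('g')(q) = Mul(4, q) (Function('g')(q) = Mul(Add(q, q), 2) = Mul(Mul(2, q), 2) = Mul(4, q))
Add(Function('D')(221), Mul(-1, Function('g')(-79))) = Add(-8, Mul(-1, Mul(4, -79))) = Add(-8, Mul(-1, -316)) = Add(-8, 316) = 308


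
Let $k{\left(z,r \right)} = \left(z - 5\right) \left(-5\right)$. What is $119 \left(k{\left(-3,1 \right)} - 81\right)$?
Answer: $-4879$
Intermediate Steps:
$k{\left(z,r \right)} = 25 - 5 z$ ($k{\left(z,r \right)} = \left(-5 + z\right) \left(-5\right) = 25 - 5 z$)
$119 \left(k{\left(-3,1 \right)} - 81\right) = 119 \left(\left(25 - -15\right) - 81\right) = 119 \left(\left(25 + 15\right) - 81\right) = 119 \left(40 - 81\right) = 119 \left(-41\right) = -4879$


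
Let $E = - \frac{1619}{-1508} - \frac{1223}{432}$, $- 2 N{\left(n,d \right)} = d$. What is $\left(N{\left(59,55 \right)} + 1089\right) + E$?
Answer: $\frac{172593917}{162864} \approx 1059.7$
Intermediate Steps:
$N{\left(n,d \right)} = - \frac{d}{2}$
$E = - \frac{286219}{162864}$ ($E = \left(-1619\right) \left(- \frac{1}{1508}\right) - \frac{1223}{432} = \frac{1619}{1508} - \frac{1223}{432} = - \frac{286219}{162864} \approx -1.7574$)
$\left(N{\left(59,55 \right)} + 1089\right) + E = \left(\left(- \frac{1}{2}\right) 55 + 1089\right) - \frac{286219}{162864} = \left(- \frac{55}{2} + 1089\right) - \frac{286219}{162864} = \frac{2123}{2} - \frac{286219}{162864} = \frac{172593917}{162864}$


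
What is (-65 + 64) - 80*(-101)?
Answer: 8079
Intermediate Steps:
(-65 + 64) - 80*(-101) = -1 + 8080 = 8079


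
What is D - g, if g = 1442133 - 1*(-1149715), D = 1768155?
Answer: -823693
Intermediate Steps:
g = 2591848 (g = 1442133 + 1149715 = 2591848)
D - g = 1768155 - 1*2591848 = 1768155 - 2591848 = -823693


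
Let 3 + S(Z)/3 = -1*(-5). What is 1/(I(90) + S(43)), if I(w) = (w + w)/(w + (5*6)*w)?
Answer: 31/188 ≈ 0.16489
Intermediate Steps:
I(w) = 2/31 (I(w) = (2*w)/(w + 30*w) = (2*w)/((31*w)) = (2*w)*(1/(31*w)) = 2/31)
S(Z) = 6 (S(Z) = -9 + 3*(-1*(-5)) = -9 + 3*5 = -9 + 15 = 6)
1/(I(90) + S(43)) = 1/(2/31 + 6) = 1/(188/31) = 31/188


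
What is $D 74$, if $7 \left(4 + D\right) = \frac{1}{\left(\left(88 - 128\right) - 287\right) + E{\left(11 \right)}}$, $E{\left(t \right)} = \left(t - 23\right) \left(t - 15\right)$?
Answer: $- \frac{578162}{1953} \approx -296.04$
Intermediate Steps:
$E{\left(t \right)} = \left(-23 + t\right) \left(-15 + t\right)$
$D = - \frac{7813}{1953}$ ($D = -4 + \frac{1}{7 \left(\left(\left(88 - 128\right) - 287\right) + \left(345 + 11^{2} - 418\right)\right)} = -4 + \frac{1}{7 \left(\left(\left(88 - 128\right) - 287\right) + \left(345 + 121 - 418\right)\right)} = -4 + \frac{1}{7 \left(\left(-40 - 287\right) + 48\right)} = -4 + \frac{1}{7 \left(-327 + 48\right)} = -4 + \frac{1}{7 \left(-279\right)} = -4 + \frac{1}{7} \left(- \frac{1}{279}\right) = -4 - \frac{1}{1953} = - \frac{7813}{1953} \approx -4.0005$)
$D 74 = \left(- \frac{7813}{1953}\right) 74 = - \frac{578162}{1953}$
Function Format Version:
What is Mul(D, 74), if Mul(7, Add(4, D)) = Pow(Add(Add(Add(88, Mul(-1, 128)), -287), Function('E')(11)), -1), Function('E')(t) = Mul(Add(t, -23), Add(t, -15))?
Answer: Rational(-578162, 1953) ≈ -296.04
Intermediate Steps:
Function('E')(t) = Mul(Add(-23, t), Add(-15, t))
D = Rational(-7813, 1953) (D = Add(-4, Mul(Rational(1, 7), Pow(Add(Add(Add(88, Mul(-1, 128)), -287), Add(345, Pow(11, 2), Mul(-38, 11))), -1))) = Add(-4, Mul(Rational(1, 7), Pow(Add(Add(Add(88, -128), -287), Add(345, 121, -418)), -1))) = Add(-4, Mul(Rational(1, 7), Pow(Add(Add(-40, -287), 48), -1))) = Add(-4, Mul(Rational(1, 7), Pow(Add(-327, 48), -1))) = Add(-4, Mul(Rational(1, 7), Pow(-279, -1))) = Add(-4, Mul(Rational(1, 7), Rational(-1, 279))) = Add(-4, Rational(-1, 1953)) = Rational(-7813, 1953) ≈ -4.0005)
Mul(D, 74) = Mul(Rational(-7813, 1953), 74) = Rational(-578162, 1953)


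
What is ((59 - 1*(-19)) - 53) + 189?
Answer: 214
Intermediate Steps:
((59 - 1*(-19)) - 53) + 189 = ((59 + 19) - 53) + 189 = (78 - 53) + 189 = 25 + 189 = 214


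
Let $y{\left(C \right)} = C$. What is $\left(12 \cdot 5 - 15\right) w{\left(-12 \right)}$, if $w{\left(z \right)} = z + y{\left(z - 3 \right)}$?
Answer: $-1215$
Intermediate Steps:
$w{\left(z \right)} = -3 + 2 z$ ($w{\left(z \right)} = z + \left(z - 3\right) = z + \left(-3 + z\right) = -3 + 2 z$)
$\left(12 \cdot 5 - 15\right) w{\left(-12 \right)} = \left(12 \cdot 5 - 15\right) \left(-3 + 2 \left(-12\right)\right) = \left(60 - 15\right) \left(-3 - 24\right) = 45 \left(-27\right) = -1215$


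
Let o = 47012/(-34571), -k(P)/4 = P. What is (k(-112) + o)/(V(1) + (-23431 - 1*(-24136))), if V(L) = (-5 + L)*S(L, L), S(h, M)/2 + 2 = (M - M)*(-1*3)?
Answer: 2205828/3560813 ≈ 0.61947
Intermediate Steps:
k(P) = -4*P
S(h, M) = -4 (S(h, M) = -4 + 2*((M - M)*(-1*3)) = -4 + 2*(0*(-3)) = -4 + 2*0 = -4 + 0 = -4)
o = -47012/34571 (o = 47012*(-1/34571) = -47012/34571 ≈ -1.3599)
V(L) = 20 - 4*L (V(L) = (-5 + L)*(-4) = 20 - 4*L)
(k(-112) + o)/(V(1) + (-23431 - 1*(-24136))) = (-4*(-112) - 47012/34571)/((20 - 4*1) + (-23431 - 1*(-24136))) = (448 - 47012/34571)/((20 - 4) + (-23431 + 24136)) = 15440796/(34571*(16 + 705)) = (15440796/34571)/721 = (15440796/34571)*(1/721) = 2205828/3560813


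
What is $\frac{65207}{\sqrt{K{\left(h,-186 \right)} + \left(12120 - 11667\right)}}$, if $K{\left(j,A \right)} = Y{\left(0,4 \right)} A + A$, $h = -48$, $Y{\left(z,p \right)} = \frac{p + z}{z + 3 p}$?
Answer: $\frac{65207 \sqrt{205}}{205} \approx 4554.3$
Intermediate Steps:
$Y{\left(z,p \right)} = \frac{p + z}{z + 3 p}$
$K{\left(j,A \right)} = \frac{4 A}{3}$ ($K{\left(j,A \right)} = \frac{4 + 0}{0 + 3 \cdot 4} A + A = \frac{1}{0 + 12} \cdot 4 A + A = \frac{1}{12} \cdot 4 A + A = \frac{A}{3} + A = \frac{4 A}{3}$)
$\frac{65207}{\sqrt{K{\left(h,-186 \right)} + \left(12120 - 11667\right)}} = \frac{65207}{\sqrt{\frac{4}{3} \left(-186\right) + \left(12120 - 11667\right)}} = \frac{65207}{\sqrt{-248 + 453}} = \frac{65207}{\sqrt{205}} = 65207 \frac{\sqrt{205}}{205} = \frac{65207 \sqrt{205}}{205}$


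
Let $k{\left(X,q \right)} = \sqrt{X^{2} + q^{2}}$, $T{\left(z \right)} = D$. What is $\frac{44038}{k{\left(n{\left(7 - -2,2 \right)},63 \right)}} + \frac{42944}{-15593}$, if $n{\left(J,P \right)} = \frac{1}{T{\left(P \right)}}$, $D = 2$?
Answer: $- \frac{42944}{15593} + \frac{88076 \sqrt{15877}}{15877} \approx 696.24$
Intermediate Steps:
$T{\left(z \right)} = 2$
$n{\left(J,P \right)} = \frac{1}{2}$
$\frac{44038}{k{\left(n{\left(7 - -2,2 \right)},63 \right)}} + \frac{42944}{-15593} = \frac{44038}{\sqrt{\left(\frac{1}{2}\right)^{2} + 63^{2}}} + \frac{42944}{-15593} = \frac{44038}{\sqrt{\frac{1}{4} + 3969}} + 42944 \left(- \frac{1}{15593}\right) = \frac{44038}{\sqrt{\frac{15877}{4}}} - \frac{42944}{15593} = \frac{44038}{\frac{1}{2} \sqrt{15877}} - \frac{42944}{15593} = 44038 \frac{2 \sqrt{15877}}{15877} - \frac{42944}{15593} = \frac{88076 \sqrt{15877}}{15877} - \frac{42944}{15593} = - \frac{42944}{15593} + \frac{88076 \sqrt{15877}}{15877}$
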